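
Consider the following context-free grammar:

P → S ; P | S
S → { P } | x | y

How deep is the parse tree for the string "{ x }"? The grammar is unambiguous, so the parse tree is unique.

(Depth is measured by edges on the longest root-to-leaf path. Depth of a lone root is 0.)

4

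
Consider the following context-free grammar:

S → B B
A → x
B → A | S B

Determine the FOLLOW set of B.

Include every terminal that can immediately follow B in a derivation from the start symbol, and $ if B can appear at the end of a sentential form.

We compute FOLLOW(B) using the standard algorithm.
FOLLOW(S) starts with {$}.
FIRST(A) = {x}
FIRST(B) = {x}
FIRST(S) = {x}
FOLLOW(A) = {$, x}
FOLLOW(B) = {$, x}
FOLLOW(S) = {$, x}
Therefore, FOLLOW(B) = {$, x}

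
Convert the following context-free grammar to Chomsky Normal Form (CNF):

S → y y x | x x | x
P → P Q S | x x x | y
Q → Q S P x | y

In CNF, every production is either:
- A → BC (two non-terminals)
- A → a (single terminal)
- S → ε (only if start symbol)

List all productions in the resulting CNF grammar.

TY → y; TX → x; S → x; P → y; Q → y; S → TY X0; X0 → TY TX; S → TX TX; P → P X1; X1 → Q S; P → TX X2; X2 → TX TX; Q → Q X3; X3 → S X4; X4 → P TX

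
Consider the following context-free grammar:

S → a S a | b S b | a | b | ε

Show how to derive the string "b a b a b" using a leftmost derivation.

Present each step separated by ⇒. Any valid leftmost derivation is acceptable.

S ⇒ b S b ⇒ b a S a b ⇒ b a b a b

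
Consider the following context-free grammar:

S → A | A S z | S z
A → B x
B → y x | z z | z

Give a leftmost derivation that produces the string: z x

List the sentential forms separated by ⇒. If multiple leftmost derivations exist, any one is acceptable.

S ⇒ A ⇒ B x ⇒ z x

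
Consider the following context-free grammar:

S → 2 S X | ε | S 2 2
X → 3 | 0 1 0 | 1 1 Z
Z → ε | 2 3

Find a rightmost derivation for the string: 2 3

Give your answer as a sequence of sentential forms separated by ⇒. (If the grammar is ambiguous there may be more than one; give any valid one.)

S ⇒ 2 S X ⇒ 2 S 3 ⇒ 2 3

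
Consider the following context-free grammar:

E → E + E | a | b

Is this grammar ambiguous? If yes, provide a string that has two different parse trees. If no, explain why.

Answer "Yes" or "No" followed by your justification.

Yes - the string 'a + a + a + a' has two distinct leftmost derivations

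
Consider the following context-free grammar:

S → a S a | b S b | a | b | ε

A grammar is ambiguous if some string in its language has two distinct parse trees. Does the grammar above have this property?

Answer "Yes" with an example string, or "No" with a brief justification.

No - the grammar is unambiguous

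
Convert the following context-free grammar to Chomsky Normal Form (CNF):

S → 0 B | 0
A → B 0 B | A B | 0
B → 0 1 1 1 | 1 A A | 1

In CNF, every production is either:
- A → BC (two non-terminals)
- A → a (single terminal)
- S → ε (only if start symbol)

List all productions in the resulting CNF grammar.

T0 → 0; S → 0; A → 0; T1 → 1; B → 1; S → T0 B; A → B X0; X0 → T0 B; A → A B; B → T0 X1; X1 → T1 X2; X2 → T1 T1; B → T1 X3; X3 → A A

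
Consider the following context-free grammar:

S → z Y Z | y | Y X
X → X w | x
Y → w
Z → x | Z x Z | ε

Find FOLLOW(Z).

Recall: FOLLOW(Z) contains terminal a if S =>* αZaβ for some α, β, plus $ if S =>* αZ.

We compute FOLLOW(Z) using the standard algorithm.
FOLLOW(S) starts with {$}.
FIRST(S) = {w, y, z}
FIRST(X) = {x}
FIRST(Y) = {w}
FIRST(Z) = {x, ε}
FOLLOW(S) = {$}
FOLLOW(X) = {$, w}
FOLLOW(Y) = {$, x}
FOLLOW(Z) = {$, x}
Therefore, FOLLOW(Z) = {$, x}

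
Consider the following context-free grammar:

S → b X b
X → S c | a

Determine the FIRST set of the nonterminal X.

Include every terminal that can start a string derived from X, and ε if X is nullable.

We compute FIRST(X) using the standard algorithm.
FIRST(S) = {b}
FIRST(X) = {a, b}
Therefore, FIRST(X) = {a, b}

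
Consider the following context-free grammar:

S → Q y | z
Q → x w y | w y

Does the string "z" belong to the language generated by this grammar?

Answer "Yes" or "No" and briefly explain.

Yes - a valid derivation exists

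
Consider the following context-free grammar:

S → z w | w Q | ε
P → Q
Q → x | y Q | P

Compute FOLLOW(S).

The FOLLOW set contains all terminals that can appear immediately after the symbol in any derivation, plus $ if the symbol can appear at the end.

We compute FOLLOW(S) using the standard algorithm.
FOLLOW(S) starts with {$}.
FIRST(P) = {x, y}
FIRST(Q) = {x, y}
FIRST(S) = {w, z, ε}
FOLLOW(P) = {$}
FOLLOW(Q) = {$}
FOLLOW(S) = {$}
Therefore, FOLLOW(S) = {$}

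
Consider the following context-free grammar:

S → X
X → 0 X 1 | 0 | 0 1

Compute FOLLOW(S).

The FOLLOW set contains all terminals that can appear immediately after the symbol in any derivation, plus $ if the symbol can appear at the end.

We compute FOLLOW(S) using the standard algorithm.
FOLLOW(S) starts with {$}.
FIRST(S) = {0}
FIRST(X) = {0}
FOLLOW(S) = {$}
FOLLOW(X) = {$, 1}
Therefore, FOLLOW(S) = {$}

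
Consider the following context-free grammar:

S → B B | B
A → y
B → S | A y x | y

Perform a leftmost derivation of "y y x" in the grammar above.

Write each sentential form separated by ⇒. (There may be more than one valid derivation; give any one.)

S ⇒ B ⇒ A y x ⇒ y y x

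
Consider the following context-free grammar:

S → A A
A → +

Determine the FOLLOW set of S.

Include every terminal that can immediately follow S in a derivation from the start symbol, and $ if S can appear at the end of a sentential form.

We compute FOLLOW(S) using the standard algorithm.
FOLLOW(S) starts with {$}.
FIRST(A) = {+}
FIRST(S) = {+}
FOLLOW(A) = {$, +}
FOLLOW(S) = {$}
Therefore, FOLLOW(S) = {$}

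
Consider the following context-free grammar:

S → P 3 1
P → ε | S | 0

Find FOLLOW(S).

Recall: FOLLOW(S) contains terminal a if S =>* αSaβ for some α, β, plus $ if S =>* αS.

We compute FOLLOW(S) using the standard algorithm.
FOLLOW(S) starts with {$}.
FIRST(P) = {0, 3, ε}
FIRST(S) = {0, 3}
FOLLOW(P) = {3}
FOLLOW(S) = {$, 3}
Therefore, FOLLOW(S) = {$, 3}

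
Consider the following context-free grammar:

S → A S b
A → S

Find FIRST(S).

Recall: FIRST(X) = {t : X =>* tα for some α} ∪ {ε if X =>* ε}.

We compute FIRST(S) using the standard algorithm.
FIRST(A) = {}
FIRST(S) = {}
Therefore, FIRST(S) = {}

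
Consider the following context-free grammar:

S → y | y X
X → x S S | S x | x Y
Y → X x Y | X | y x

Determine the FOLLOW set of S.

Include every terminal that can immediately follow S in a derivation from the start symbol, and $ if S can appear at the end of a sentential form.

We compute FOLLOW(S) using the standard algorithm.
FOLLOW(S) starts with {$}.
FIRST(S) = {y}
FIRST(X) = {x, y}
FIRST(Y) = {x, y}
FOLLOW(S) = {$, x, y}
FOLLOW(X) = {$, x, y}
FOLLOW(Y) = {$, x, y}
Therefore, FOLLOW(S) = {$, x, y}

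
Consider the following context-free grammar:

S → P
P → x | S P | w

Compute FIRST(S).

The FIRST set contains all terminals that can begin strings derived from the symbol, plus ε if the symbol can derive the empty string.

We compute FIRST(S) using the standard algorithm.
FIRST(P) = {w, x}
FIRST(S) = {w, x}
Therefore, FIRST(S) = {w, x}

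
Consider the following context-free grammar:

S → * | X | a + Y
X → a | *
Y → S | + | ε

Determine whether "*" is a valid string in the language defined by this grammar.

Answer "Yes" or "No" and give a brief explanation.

Yes - a valid derivation exists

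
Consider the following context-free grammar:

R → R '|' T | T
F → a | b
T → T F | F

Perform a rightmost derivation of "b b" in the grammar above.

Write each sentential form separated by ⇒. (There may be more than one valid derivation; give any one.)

R ⇒ T ⇒ T F ⇒ T b ⇒ F b ⇒ b b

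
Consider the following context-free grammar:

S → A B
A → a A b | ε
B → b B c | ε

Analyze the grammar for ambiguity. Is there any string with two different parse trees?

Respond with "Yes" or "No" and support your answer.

No - the grammar is unambiguous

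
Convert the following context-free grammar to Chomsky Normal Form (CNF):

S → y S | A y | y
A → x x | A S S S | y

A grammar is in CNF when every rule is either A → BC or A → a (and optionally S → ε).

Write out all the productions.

TY → y; S → y; TX → x; A → y; S → TY S; S → A TY; A → TX TX; A → A X0; X0 → S X1; X1 → S S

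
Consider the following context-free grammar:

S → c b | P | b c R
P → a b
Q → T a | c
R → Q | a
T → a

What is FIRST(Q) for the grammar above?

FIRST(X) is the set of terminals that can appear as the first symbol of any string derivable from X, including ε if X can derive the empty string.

We compute FIRST(Q) using the standard algorithm.
FIRST(P) = {a}
FIRST(Q) = {a, c}
FIRST(R) = {a, c}
FIRST(S) = {a, b, c}
FIRST(T) = {a}
Therefore, FIRST(Q) = {a, c}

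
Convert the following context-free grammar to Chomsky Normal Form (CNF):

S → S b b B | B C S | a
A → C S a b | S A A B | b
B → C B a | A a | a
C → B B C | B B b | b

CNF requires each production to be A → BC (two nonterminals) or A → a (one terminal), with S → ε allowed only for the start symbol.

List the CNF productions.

TB → b; S → a; TA → a; A → b; B → a; C → b; S → S X0; X0 → TB X1; X1 → TB B; S → B X2; X2 → C S; A → C X3; X3 → S X4; X4 → TA TB; A → S X5; X5 → A X6; X6 → A B; B → C X7; X7 → B TA; B → A TA; C → B X8; X8 → B C; C → B X9; X9 → B TB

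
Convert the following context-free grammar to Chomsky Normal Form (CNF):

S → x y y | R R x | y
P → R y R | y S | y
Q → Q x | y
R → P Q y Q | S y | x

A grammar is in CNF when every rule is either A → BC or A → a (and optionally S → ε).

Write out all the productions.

TX → x; TY → y; S → y; P → y; Q → y; R → x; S → TX X0; X0 → TY TY; S → R X1; X1 → R TX; P → R X2; X2 → TY R; P → TY S; Q → Q TX; R → P X3; X3 → Q X4; X4 → TY Q; R → S TY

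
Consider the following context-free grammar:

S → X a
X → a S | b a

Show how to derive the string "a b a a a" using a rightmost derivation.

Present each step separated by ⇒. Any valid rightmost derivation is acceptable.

S ⇒ X a ⇒ a S a ⇒ a X a a ⇒ a b a a a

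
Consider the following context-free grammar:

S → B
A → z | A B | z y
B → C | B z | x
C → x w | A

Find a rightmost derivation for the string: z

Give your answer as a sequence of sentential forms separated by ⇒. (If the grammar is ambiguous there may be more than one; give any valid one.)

S ⇒ B ⇒ C ⇒ A ⇒ z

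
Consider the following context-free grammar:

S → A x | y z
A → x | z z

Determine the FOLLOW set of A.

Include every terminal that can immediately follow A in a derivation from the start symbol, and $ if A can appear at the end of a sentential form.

We compute FOLLOW(A) using the standard algorithm.
FOLLOW(S) starts with {$}.
FIRST(A) = {x, z}
FIRST(S) = {x, y, z}
FOLLOW(A) = {x}
FOLLOW(S) = {$}
Therefore, FOLLOW(A) = {x}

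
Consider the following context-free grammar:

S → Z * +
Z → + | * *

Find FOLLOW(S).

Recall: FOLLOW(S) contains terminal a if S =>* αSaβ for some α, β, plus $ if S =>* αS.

We compute FOLLOW(S) using the standard algorithm.
FOLLOW(S) starts with {$}.
FIRST(S) = {*, +}
FIRST(Z) = {*, +}
FOLLOW(S) = {$}
FOLLOW(Z) = {*}
Therefore, FOLLOW(S) = {$}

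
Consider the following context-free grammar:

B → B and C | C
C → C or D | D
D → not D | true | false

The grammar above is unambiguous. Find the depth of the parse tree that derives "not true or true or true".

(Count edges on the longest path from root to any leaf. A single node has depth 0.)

6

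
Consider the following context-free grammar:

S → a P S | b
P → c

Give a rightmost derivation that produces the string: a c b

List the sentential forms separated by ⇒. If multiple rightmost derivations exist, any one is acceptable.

S ⇒ a P S ⇒ a P b ⇒ a c b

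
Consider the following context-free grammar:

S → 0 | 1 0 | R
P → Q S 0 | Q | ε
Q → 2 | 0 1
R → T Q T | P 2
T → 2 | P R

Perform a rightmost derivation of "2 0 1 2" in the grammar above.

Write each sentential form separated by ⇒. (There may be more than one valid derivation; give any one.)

S ⇒ R ⇒ T Q T ⇒ T Q 2 ⇒ T 0 1 2 ⇒ 2 0 1 2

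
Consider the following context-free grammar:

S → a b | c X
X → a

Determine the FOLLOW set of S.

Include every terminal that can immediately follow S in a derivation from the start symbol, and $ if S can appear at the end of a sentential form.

We compute FOLLOW(S) using the standard algorithm.
FOLLOW(S) starts with {$}.
FIRST(S) = {a, c}
FIRST(X) = {a}
FOLLOW(S) = {$}
FOLLOW(X) = {$}
Therefore, FOLLOW(S) = {$}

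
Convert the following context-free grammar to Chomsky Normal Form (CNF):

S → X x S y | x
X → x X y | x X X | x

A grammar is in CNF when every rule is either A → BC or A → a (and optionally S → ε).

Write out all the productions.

TX → x; TY → y; S → x; X → x; S → X X0; X0 → TX X1; X1 → S TY; X → TX X2; X2 → X TY; X → TX X3; X3 → X X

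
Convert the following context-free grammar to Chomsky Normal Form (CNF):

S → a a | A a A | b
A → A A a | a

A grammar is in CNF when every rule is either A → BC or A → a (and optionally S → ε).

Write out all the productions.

TA → a; S → b; A → a; S → TA TA; S → A X0; X0 → TA A; A → A X1; X1 → A TA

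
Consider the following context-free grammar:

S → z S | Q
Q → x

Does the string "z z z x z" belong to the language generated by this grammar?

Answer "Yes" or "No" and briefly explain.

No - no valid derivation exists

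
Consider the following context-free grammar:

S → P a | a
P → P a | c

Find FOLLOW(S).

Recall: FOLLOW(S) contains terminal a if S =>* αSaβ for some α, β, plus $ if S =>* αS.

We compute FOLLOW(S) using the standard algorithm.
FOLLOW(S) starts with {$}.
FIRST(P) = {c}
FIRST(S) = {a, c}
FOLLOW(P) = {a}
FOLLOW(S) = {$}
Therefore, FOLLOW(S) = {$}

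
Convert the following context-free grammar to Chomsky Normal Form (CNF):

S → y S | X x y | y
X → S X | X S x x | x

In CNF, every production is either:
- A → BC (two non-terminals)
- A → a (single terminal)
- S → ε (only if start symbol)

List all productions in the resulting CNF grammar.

TY → y; TX → x; S → y; X → x; S → TY S; S → X X0; X0 → TX TY; X → S X; X → X X1; X1 → S X2; X2 → TX TX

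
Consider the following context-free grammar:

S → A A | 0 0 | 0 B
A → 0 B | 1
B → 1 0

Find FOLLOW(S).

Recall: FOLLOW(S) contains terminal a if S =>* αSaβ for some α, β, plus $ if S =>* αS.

We compute FOLLOW(S) using the standard algorithm.
FOLLOW(S) starts with {$}.
FIRST(A) = {0, 1}
FIRST(B) = {1}
FIRST(S) = {0, 1}
FOLLOW(A) = {$, 0, 1}
FOLLOW(B) = {$, 0, 1}
FOLLOW(S) = {$}
Therefore, FOLLOW(S) = {$}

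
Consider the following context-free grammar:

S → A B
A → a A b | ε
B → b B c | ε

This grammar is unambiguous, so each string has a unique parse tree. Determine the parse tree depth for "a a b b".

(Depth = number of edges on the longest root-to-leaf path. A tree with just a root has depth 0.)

4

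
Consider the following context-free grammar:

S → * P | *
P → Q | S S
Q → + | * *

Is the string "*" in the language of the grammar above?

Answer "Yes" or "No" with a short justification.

Yes - a valid derivation exists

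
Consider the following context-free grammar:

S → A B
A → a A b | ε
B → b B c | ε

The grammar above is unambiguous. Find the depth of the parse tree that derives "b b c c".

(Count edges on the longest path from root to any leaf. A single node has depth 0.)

4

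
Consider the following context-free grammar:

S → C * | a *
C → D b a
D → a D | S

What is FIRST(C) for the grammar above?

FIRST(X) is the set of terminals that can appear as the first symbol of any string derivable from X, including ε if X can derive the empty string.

We compute FIRST(C) using the standard algorithm.
FIRST(C) = {a}
FIRST(D) = {a}
FIRST(S) = {a}
Therefore, FIRST(C) = {a}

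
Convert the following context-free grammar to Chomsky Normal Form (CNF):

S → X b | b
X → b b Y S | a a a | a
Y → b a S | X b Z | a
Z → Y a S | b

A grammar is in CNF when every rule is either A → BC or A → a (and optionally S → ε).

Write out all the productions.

TB → b; S → b; TA → a; X → a; Y → a; Z → b; S → X TB; X → TB X0; X0 → TB X1; X1 → Y S; X → TA X2; X2 → TA TA; Y → TB X3; X3 → TA S; Y → X X4; X4 → TB Z; Z → Y X5; X5 → TA S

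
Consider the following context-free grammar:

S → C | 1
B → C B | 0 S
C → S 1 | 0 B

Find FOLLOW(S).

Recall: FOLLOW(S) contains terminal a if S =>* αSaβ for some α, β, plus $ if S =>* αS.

We compute FOLLOW(S) using the standard algorithm.
FOLLOW(S) starts with {$}.
FIRST(B) = {0, 1}
FIRST(C) = {0, 1}
FIRST(S) = {0, 1}
FOLLOW(B) = {$, 0, 1}
FOLLOW(C) = {$, 0, 1}
FOLLOW(S) = {$, 0, 1}
Therefore, FOLLOW(S) = {$, 0, 1}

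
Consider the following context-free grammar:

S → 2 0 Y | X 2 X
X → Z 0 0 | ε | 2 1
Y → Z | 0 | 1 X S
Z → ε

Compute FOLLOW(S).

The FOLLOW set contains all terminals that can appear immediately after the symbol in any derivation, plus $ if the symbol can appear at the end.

We compute FOLLOW(S) using the standard algorithm.
FOLLOW(S) starts with {$}.
FIRST(S) = {0, 2}
FIRST(X) = {0, 2, ε}
FIRST(Y) = {0, 1, ε}
FIRST(Z) = {ε}
FOLLOW(S) = {$}
FOLLOW(X) = {$, 0, 2}
FOLLOW(Y) = {$}
FOLLOW(Z) = {$, 0}
Therefore, FOLLOW(S) = {$}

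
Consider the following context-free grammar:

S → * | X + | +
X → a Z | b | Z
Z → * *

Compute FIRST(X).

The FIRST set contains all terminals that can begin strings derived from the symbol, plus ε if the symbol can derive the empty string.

We compute FIRST(X) using the standard algorithm.
FIRST(S) = {*, +, a, b}
FIRST(X) = {*, a, b}
FIRST(Z) = {*}
Therefore, FIRST(X) = {*, a, b}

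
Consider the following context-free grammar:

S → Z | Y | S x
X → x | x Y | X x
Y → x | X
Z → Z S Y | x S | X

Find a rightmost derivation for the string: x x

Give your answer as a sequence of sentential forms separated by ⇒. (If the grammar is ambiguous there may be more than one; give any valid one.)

S ⇒ S x ⇒ Y x ⇒ x x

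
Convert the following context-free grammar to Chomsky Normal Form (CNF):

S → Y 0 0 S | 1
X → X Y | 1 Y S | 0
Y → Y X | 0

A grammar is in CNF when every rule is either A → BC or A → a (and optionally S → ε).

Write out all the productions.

T0 → 0; S → 1; T1 → 1; X → 0; Y → 0; S → Y X0; X0 → T0 X1; X1 → T0 S; X → X Y; X → T1 X2; X2 → Y S; Y → Y X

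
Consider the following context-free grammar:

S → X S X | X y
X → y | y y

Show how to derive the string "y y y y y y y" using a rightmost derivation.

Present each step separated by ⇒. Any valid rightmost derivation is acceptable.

S ⇒ X S X ⇒ X S y y ⇒ X X y y y ⇒ X y y y y y ⇒ y y y y y y y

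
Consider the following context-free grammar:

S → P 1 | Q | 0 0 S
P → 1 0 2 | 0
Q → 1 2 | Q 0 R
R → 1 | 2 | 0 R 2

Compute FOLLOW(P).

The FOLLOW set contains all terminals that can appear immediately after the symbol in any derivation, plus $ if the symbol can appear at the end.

We compute FOLLOW(P) using the standard algorithm.
FOLLOW(S) starts with {$}.
FIRST(P) = {0, 1}
FIRST(Q) = {1}
FIRST(R) = {0, 1, 2}
FIRST(S) = {0, 1}
FOLLOW(P) = {1}
FOLLOW(Q) = {$, 0}
FOLLOW(R) = {$, 0, 2}
FOLLOW(S) = {$}
Therefore, FOLLOW(P) = {1}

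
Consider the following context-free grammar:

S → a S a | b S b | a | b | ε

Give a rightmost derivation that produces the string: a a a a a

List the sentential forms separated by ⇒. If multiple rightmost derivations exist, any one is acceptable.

S ⇒ a S a ⇒ a a S a a ⇒ a a a a a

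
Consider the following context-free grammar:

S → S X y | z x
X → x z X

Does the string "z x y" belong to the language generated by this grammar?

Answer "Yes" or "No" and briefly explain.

No - no valid derivation exists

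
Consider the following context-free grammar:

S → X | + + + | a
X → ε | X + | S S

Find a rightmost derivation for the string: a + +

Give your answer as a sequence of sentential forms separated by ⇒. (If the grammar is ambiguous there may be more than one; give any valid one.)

S ⇒ X ⇒ X + ⇒ X + + ⇒ S S + + ⇒ S X + + ⇒ S + + ⇒ a + +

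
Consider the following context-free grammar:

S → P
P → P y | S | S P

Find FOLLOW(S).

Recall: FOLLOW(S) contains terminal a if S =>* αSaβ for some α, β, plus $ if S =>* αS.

We compute FOLLOW(S) using the standard algorithm.
FOLLOW(S) starts with {$}.
FIRST(P) = {}
FIRST(S) = {}
FOLLOW(P) = {$, y}
FOLLOW(S) = {$, y}
Therefore, FOLLOW(S) = {$, y}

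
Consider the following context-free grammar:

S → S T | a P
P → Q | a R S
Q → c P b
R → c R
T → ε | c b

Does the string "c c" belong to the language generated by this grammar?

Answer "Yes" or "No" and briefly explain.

No - no valid derivation exists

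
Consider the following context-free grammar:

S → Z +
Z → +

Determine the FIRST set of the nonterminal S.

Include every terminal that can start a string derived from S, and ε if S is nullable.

We compute FIRST(S) using the standard algorithm.
FIRST(S) = {+}
FIRST(Z) = {+}
Therefore, FIRST(S) = {+}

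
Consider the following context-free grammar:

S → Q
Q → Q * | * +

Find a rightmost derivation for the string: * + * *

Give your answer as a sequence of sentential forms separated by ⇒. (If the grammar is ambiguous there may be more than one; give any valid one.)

S ⇒ Q ⇒ Q * ⇒ Q * * ⇒ * + * *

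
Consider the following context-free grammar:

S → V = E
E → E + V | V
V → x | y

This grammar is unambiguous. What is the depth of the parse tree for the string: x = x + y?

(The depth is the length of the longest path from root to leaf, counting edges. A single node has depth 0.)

4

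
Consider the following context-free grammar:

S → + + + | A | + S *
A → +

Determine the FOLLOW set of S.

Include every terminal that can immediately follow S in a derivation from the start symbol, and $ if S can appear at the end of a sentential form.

We compute FOLLOW(S) using the standard algorithm.
FOLLOW(S) starts with {$}.
FIRST(A) = {+}
FIRST(S) = {+}
FOLLOW(A) = {$, *}
FOLLOW(S) = {$, *}
Therefore, FOLLOW(S) = {$, *}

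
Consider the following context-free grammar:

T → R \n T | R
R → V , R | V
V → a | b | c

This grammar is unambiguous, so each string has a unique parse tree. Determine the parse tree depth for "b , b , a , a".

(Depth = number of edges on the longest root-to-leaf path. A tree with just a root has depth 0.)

6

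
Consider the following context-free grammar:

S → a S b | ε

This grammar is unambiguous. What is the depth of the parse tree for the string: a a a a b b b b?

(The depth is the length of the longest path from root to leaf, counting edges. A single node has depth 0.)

5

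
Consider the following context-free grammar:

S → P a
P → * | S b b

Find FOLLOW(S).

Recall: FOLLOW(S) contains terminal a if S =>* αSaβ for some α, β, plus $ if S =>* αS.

We compute FOLLOW(S) using the standard algorithm.
FOLLOW(S) starts with {$}.
FIRST(P) = {*}
FIRST(S) = {*}
FOLLOW(P) = {a}
FOLLOW(S) = {$, b}
Therefore, FOLLOW(S) = {$, b}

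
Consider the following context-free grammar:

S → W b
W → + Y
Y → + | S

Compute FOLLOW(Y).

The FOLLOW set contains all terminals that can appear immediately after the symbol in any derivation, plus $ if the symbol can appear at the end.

We compute FOLLOW(Y) using the standard algorithm.
FOLLOW(S) starts with {$}.
FIRST(S) = {+}
FIRST(W) = {+}
FIRST(Y) = {+}
FOLLOW(S) = {$, b}
FOLLOW(W) = {b}
FOLLOW(Y) = {b}
Therefore, FOLLOW(Y) = {b}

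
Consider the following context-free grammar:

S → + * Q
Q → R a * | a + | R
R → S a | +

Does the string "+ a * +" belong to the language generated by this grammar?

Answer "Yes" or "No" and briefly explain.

No - no valid derivation exists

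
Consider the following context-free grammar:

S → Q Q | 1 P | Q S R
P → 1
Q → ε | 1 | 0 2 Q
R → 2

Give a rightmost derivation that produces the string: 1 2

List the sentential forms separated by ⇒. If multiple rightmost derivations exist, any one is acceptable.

S ⇒ Q S R ⇒ Q S 2 ⇒ Q Q Q 2 ⇒ Q Q 2 ⇒ Q 2 ⇒ 1 2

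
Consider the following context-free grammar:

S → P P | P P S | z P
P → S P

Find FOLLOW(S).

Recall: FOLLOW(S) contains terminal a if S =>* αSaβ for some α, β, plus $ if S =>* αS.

We compute FOLLOW(S) using the standard algorithm.
FOLLOW(S) starts with {$}.
FIRST(P) = {z}
FIRST(S) = {z}
FOLLOW(P) = {$, z}
FOLLOW(S) = {$, z}
Therefore, FOLLOW(S) = {$, z}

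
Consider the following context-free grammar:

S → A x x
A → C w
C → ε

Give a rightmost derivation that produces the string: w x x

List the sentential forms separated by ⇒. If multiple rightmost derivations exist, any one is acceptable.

S ⇒ A x x ⇒ C w x x ⇒ w x x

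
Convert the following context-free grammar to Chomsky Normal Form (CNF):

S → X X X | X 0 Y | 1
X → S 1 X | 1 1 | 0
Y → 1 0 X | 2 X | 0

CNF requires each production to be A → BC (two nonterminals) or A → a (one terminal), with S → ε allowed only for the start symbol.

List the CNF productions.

T0 → 0; S → 1; T1 → 1; X → 0; T2 → 2; Y → 0; S → X X0; X0 → X X; S → X X1; X1 → T0 Y; X → S X2; X2 → T1 X; X → T1 T1; Y → T1 X3; X3 → T0 X; Y → T2 X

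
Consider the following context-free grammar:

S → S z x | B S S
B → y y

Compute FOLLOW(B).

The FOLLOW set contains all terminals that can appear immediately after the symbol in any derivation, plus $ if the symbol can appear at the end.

We compute FOLLOW(B) using the standard algorithm.
FOLLOW(S) starts with {$}.
FIRST(B) = {y}
FIRST(S) = {y}
FOLLOW(B) = {y}
FOLLOW(S) = {$, y, z}
Therefore, FOLLOW(B) = {y}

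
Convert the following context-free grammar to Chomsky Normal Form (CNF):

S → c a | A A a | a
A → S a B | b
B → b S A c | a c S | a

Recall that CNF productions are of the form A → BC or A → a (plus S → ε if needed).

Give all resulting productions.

TC → c; TA → a; S → a; A → b; TB → b; B → a; S → TC TA; S → A X0; X0 → A TA; A → S X1; X1 → TA B; B → TB X2; X2 → S X3; X3 → A TC; B → TA X4; X4 → TC S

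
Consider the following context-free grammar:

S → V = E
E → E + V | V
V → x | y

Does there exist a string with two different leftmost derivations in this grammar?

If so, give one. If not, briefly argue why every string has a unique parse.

No - every string in the language has a unique leftmost derivation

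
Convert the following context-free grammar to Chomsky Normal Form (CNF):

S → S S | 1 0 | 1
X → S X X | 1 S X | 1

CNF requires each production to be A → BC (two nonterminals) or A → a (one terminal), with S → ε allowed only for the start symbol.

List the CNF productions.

T1 → 1; T0 → 0; S → 1; X → 1; S → S S; S → T1 T0; X → S X0; X0 → X X; X → T1 X1; X1 → S X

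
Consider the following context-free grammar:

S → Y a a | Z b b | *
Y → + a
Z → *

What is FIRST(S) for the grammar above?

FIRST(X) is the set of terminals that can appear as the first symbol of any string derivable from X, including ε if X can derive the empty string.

We compute FIRST(S) using the standard algorithm.
FIRST(S) = {*, +}
FIRST(Y) = {+}
FIRST(Z) = {*}
Therefore, FIRST(S) = {*, +}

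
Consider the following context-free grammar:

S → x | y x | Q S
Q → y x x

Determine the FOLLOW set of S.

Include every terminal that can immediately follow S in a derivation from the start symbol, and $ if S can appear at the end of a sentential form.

We compute FOLLOW(S) using the standard algorithm.
FOLLOW(S) starts with {$}.
FIRST(Q) = {y}
FIRST(S) = {x, y}
FOLLOW(Q) = {x, y}
FOLLOW(S) = {$}
Therefore, FOLLOW(S) = {$}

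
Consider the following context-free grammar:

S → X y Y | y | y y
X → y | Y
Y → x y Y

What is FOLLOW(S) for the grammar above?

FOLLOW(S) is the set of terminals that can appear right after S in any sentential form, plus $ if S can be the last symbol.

We compute FOLLOW(S) using the standard algorithm.
FOLLOW(S) starts with {$}.
FIRST(S) = {x, y}
FIRST(X) = {x, y}
FIRST(Y) = {x}
FOLLOW(S) = {$}
FOLLOW(X) = {y}
FOLLOW(Y) = {$, y}
Therefore, FOLLOW(S) = {$}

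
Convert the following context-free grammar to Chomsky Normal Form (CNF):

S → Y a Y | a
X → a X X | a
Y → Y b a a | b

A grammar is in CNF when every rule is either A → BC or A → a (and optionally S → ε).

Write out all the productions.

TA → a; S → a; X → a; TB → b; Y → b; S → Y X0; X0 → TA Y; X → TA X1; X1 → X X; Y → Y X2; X2 → TB X3; X3 → TA TA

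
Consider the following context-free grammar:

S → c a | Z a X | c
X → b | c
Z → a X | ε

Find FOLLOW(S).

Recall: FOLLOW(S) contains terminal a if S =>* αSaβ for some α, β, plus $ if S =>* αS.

We compute FOLLOW(S) using the standard algorithm.
FOLLOW(S) starts with {$}.
FIRST(S) = {a, c}
FIRST(X) = {b, c}
FIRST(Z) = {a, ε}
FOLLOW(S) = {$}
FOLLOW(X) = {$, a}
FOLLOW(Z) = {a}
Therefore, FOLLOW(S) = {$}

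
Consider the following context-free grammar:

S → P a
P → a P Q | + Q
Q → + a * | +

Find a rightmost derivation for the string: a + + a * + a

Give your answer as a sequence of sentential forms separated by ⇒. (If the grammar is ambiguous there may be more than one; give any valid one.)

S ⇒ P a ⇒ a P Q a ⇒ a P + a ⇒ a + Q + a ⇒ a + + a * + a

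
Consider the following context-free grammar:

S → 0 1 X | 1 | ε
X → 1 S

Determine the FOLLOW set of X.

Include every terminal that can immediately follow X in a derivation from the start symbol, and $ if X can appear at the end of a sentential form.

We compute FOLLOW(X) using the standard algorithm.
FOLLOW(S) starts with {$}.
FIRST(S) = {0, 1, ε}
FIRST(X) = {1}
FOLLOW(S) = {$}
FOLLOW(X) = {$}
Therefore, FOLLOW(X) = {$}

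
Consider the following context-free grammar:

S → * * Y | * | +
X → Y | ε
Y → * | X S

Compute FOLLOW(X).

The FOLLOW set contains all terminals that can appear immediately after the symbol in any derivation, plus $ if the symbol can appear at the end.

We compute FOLLOW(X) using the standard algorithm.
FOLLOW(S) starts with {$}.
FIRST(S) = {*, +}
FIRST(X) = {*, +, ε}
FIRST(Y) = {*, +}
FOLLOW(S) = {$, *, +}
FOLLOW(X) = {*, +}
FOLLOW(Y) = {$, *, +}
Therefore, FOLLOW(X) = {*, +}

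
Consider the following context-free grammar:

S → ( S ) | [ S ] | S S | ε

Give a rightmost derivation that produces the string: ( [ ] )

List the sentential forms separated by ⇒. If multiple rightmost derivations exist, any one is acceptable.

S ⇒ ( S ) ⇒ ( [ S ] ) ⇒ ( [ ] )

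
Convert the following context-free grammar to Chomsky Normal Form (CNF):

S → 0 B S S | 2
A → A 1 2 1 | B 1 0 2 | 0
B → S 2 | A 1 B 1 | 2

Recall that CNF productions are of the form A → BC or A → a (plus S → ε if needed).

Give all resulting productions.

T0 → 0; S → 2; T1 → 1; T2 → 2; A → 0; B → 2; S → T0 X0; X0 → B X1; X1 → S S; A → A X2; X2 → T1 X3; X3 → T2 T1; A → B X4; X4 → T1 X5; X5 → T0 T2; B → S T2; B → A X6; X6 → T1 X7; X7 → B T1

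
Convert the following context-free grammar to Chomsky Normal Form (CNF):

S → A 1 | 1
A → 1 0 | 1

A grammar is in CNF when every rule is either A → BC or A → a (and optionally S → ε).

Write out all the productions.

T1 → 1; S → 1; T0 → 0; A → 1; S → A T1; A → T1 T0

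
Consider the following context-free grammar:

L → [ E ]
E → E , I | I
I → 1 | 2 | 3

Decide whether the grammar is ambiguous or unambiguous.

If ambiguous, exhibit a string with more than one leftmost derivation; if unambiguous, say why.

Unambiguous - every string in the language has a unique leftmost derivation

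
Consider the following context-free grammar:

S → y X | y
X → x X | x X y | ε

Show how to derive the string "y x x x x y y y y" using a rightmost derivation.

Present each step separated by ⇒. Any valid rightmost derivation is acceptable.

S ⇒ y X ⇒ y x X y ⇒ y x x X y y ⇒ y x x x X y y y ⇒ y x x x x X y y y y ⇒ y x x x x y y y y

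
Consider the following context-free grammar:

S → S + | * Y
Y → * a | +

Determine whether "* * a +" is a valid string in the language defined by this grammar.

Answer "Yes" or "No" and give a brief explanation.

Yes - a valid derivation exists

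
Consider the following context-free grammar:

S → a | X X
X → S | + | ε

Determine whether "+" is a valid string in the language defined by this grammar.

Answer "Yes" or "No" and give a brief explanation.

Yes - a valid derivation exists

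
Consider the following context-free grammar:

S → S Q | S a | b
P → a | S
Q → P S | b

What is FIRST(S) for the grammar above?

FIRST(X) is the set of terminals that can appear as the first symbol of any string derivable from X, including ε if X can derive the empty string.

We compute FIRST(S) using the standard algorithm.
FIRST(P) = {a, b}
FIRST(Q) = {a, b}
FIRST(S) = {b}
Therefore, FIRST(S) = {b}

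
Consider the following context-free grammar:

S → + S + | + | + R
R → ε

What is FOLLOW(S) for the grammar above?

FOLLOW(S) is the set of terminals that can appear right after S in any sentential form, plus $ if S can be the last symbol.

We compute FOLLOW(S) using the standard algorithm.
FOLLOW(S) starts with {$}.
FIRST(R) = {ε}
FIRST(S) = {+}
FOLLOW(R) = {$, +}
FOLLOW(S) = {$, +}
Therefore, FOLLOW(S) = {$, +}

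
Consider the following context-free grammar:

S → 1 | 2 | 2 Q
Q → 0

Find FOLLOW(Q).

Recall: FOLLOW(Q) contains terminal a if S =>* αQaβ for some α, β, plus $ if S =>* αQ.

We compute FOLLOW(Q) using the standard algorithm.
FOLLOW(S) starts with {$}.
FIRST(Q) = {0}
FIRST(S) = {1, 2}
FOLLOW(Q) = {$}
FOLLOW(S) = {$}
Therefore, FOLLOW(Q) = {$}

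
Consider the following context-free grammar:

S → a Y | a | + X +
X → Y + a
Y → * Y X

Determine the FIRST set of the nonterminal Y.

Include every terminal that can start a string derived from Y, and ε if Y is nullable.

We compute FIRST(Y) using the standard algorithm.
FIRST(S) = {+, a}
FIRST(X) = {*}
FIRST(Y) = {*}
Therefore, FIRST(Y) = {*}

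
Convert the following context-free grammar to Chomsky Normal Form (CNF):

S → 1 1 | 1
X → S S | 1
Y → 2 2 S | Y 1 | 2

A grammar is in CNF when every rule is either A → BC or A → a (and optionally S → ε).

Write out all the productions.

T1 → 1; S → 1; X → 1; T2 → 2; Y → 2; S → T1 T1; X → S S; Y → T2 X0; X0 → T2 S; Y → Y T1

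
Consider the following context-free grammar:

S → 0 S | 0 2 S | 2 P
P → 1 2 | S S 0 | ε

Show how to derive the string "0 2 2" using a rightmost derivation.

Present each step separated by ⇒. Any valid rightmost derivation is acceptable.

S ⇒ 0 2 S ⇒ 0 2 2 P ⇒ 0 2 2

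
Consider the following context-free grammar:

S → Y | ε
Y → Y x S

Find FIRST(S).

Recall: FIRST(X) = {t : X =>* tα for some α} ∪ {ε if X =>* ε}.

We compute FIRST(S) using the standard algorithm.
FIRST(S) = {ε}
FIRST(Y) = {}
Therefore, FIRST(S) = {ε}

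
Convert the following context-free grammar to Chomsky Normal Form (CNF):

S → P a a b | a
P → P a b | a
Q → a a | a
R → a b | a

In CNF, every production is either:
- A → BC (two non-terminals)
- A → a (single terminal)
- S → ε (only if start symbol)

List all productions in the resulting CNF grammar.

TA → a; TB → b; S → a; P → a; Q → a; R → a; S → P X0; X0 → TA X1; X1 → TA TB; P → P X2; X2 → TA TB; Q → TA TA; R → TA TB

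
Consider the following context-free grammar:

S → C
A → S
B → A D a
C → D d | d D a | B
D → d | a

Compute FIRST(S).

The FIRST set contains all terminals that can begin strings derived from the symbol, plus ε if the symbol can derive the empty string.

We compute FIRST(S) using the standard algorithm.
FIRST(A) = {a, d}
FIRST(B) = {a, d}
FIRST(C) = {a, d}
FIRST(D) = {a, d}
FIRST(S) = {a, d}
Therefore, FIRST(S) = {a, d}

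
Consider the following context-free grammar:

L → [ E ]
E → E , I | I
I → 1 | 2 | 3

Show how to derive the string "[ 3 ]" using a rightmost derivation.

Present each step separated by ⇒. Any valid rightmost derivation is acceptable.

L ⇒ [ E ] ⇒ [ I ] ⇒ [ 3 ]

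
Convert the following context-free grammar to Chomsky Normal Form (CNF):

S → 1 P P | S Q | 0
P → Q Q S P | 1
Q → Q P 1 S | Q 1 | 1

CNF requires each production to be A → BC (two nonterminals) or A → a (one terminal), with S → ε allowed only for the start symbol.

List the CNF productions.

T1 → 1; S → 0; P → 1; Q → 1; S → T1 X0; X0 → P P; S → S Q; P → Q X1; X1 → Q X2; X2 → S P; Q → Q X3; X3 → P X4; X4 → T1 S; Q → Q T1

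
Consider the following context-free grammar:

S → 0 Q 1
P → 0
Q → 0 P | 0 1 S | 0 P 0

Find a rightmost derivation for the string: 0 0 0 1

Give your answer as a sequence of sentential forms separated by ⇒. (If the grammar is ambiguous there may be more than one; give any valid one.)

S ⇒ 0 Q 1 ⇒ 0 0 P 1 ⇒ 0 0 0 1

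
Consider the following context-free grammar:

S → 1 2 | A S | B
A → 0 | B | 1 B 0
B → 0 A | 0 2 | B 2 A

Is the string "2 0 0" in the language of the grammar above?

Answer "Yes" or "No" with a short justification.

No - no valid derivation exists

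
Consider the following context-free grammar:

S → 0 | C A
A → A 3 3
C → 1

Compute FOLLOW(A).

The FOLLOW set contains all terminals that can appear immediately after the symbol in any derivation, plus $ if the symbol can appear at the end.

We compute FOLLOW(A) using the standard algorithm.
FOLLOW(S) starts with {$}.
FIRST(A) = {}
FIRST(C) = {1}
FIRST(S) = {0, 1}
FOLLOW(A) = {$, 3}
FOLLOW(C) = {}
FOLLOW(S) = {$}
Therefore, FOLLOW(A) = {$, 3}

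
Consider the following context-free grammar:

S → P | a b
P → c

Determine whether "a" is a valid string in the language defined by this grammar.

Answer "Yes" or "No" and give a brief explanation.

No - no valid derivation exists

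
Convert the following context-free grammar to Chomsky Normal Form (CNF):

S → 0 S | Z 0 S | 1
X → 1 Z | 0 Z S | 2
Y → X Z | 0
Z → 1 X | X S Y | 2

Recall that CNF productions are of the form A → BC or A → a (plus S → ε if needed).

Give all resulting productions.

T0 → 0; S → 1; T1 → 1; X → 2; Y → 0; Z → 2; S → T0 S; S → Z X0; X0 → T0 S; X → T1 Z; X → T0 X1; X1 → Z S; Y → X Z; Z → T1 X; Z → X X2; X2 → S Y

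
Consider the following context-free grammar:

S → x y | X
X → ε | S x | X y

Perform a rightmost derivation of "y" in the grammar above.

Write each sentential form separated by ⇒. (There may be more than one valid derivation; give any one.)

S ⇒ X ⇒ X y ⇒ y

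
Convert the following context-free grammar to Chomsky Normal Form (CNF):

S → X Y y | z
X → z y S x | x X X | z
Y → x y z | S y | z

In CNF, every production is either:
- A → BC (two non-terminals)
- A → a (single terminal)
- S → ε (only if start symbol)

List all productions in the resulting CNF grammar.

TY → y; S → z; TZ → z; TX → x; X → z; Y → z; S → X X0; X0 → Y TY; X → TZ X1; X1 → TY X2; X2 → S TX; X → TX X3; X3 → X X; Y → TX X4; X4 → TY TZ; Y → S TY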